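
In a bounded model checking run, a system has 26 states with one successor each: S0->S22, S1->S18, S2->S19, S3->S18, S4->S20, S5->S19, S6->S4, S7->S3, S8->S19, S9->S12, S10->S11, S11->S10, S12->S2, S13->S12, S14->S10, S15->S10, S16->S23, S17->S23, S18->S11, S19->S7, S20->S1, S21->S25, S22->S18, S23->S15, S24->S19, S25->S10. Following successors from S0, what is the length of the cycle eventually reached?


Trace from S0 until a state repeats:
  S0 -> S22 -> S18 -> S11 -> S10 -> S11
S11 first seen at step 3, revisited at step 5.
Cycle length = 5 - 3 = 2

2


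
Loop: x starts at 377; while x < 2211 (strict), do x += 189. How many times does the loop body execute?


Step 1: x goes from 377 toward 2211 by 189; the body runs while x<2211, so iterations = ceil((bound-start)/step)
Step 2: Distance=1834
Step 3: ceil(1834/189)=10

10


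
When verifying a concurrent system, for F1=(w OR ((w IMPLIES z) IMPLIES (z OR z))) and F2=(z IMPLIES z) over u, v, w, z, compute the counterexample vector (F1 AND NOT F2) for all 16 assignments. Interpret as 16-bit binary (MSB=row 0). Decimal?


F1 = (w OR ((w IMPLIES z) IMPLIES (z OR z)))
F2 = (z IMPLIES z)
Counterexample to F1=>F2 is where F1=1 and F2=0.
Evaluate each row (bits = u,v,w,z, MSB first):
  row 0 [0000]: F1=0 F2=1 -> F1&~F2 -> 0
  row 1 [0001]: F1=1 F2=1 -> F1&~F2 -> 0
  row 2 [0010]: F1=1 F2=1 -> F1&~F2 -> 0
  row 3 [0011]: F1=1 F2=1 -> F1&~F2 -> 0
  row 4 [0100]: F1=0 F2=1 -> F1&~F2 -> 0
  row 5 [0101]: F1=1 F2=1 -> F1&~F2 -> 0
  row 6 [0110]: F1=1 F2=1 -> F1&~F2 -> 0
  row 7 [0111]: F1=1 F2=1 -> F1&~F2 -> 0
  row 8 [1000]: F1=0 F2=1 -> F1&~F2 -> 0
  row 9 [1001]: F1=1 F2=1 -> F1&~F2 -> 0
  row 10 [1010]: F1=1 F2=1 -> F1&~F2 -> 0
  row 11 [1011]: F1=1 F2=1 -> F1&~F2 -> 0
  row 12 [1100]: F1=0 F2=1 -> F1&~F2 -> 0
  row 13 [1101]: F1=1 F2=1 -> F1&~F2 -> 0
  row 14 [1110]: F1=1 F2=1 -> F1&~F2 -> 0
  row 15 [1111]: F1=1 F2=1 -> F1&~F2 -> 0
Full result column, 4 rows per line (u,v fixed per line; w,z runs 00..11 left to right):
  rows 0-3 [u,v=00]: 0000  = hex 0
  rows 4-7 [u,v=01]: 0000  = hex 0
  rows 8-11 [u,v=10]: 0000  = hex 0
  rows 12-15 [u,v=11]: 0000  = hex 0
Counterexample vector (row 0 .. row 15) = 0000000000000000
Output column grouped in 4s = 0000 0000 0000 0000 = 0x0000
Convert to decimal digit by digit (value = value*16 + digit):
  0 -> 0
  0*16 + 0 = 0
  0*16 + 0 = 0
  0*16 + 0 = 0
Decimal = 0

0


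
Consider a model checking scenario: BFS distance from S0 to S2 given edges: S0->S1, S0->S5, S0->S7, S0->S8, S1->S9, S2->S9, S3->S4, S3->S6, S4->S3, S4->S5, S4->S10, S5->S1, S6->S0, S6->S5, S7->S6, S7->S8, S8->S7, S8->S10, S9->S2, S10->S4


BFS layer-by-layer from S0:
  dist 0: {S0}
  dist 1: {S1, S5, S7, S8}
  dist 2: {S6, S9, S10}
  dist 3: {S2, S4}
  -> S2 reached at distance 3
Shortest path length = 3

3


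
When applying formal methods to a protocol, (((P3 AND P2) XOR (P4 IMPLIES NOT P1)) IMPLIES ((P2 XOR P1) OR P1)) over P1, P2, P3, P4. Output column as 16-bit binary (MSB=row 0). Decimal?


Formula: (((P3 AND P2) XOR (P4 IMPLIES NOT P1)) IMPLIES ((P2 XOR P1) OR P1)) over P1, P2, P3, P4 (16 rows)
Evaluate each row (bits = P1,P2,P3,P4, MSB first):
  row 0 [0000]: (((0 AND 0) XOR (0 IMPLIES NOT 0)) IMPLIES ((0 XOR 0) OR 0)) -> 0
  row 1 [0001]: (((0 AND 0) XOR (1 IMPLIES NOT 0)) IMPLIES ((0 XOR 0) OR 0)) -> 0
  row 2 [0010]: (((1 AND 0) XOR (0 IMPLIES NOT 0)) IMPLIES ((0 XOR 0) OR 0)) -> 0
  row 3 [0011]: (((1 AND 0) XOR (1 IMPLIES NOT 0)) IMPLIES ((0 XOR 0) OR 0)) -> 0
  row 4 [0100]: (((0 AND 1) XOR (0 IMPLIES NOT 0)) IMPLIES ((1 XOR 0) OR 0)) -> 1
  row 5 [0101]: (((0 AND 1) XOR (1 IMPLIES NOT 0)) IMPLIES ((1 XOR 0) OR 0)) -> 1
  row 6 [0110]: (((1 AND 1) XOR (0 IMPLIES NOT 0)) IMPLIES ((1 XOR 0) OR 0)) -> 1
  row 7 [0111]: (((1 AND 1) XOR (1 IMPLIES NOT 0)) IMPLIES ((1 XOR 0) OR 0)) -> 1
  row 8 [1000]: (((0 AND 0) XOR (0 IMPLIES NOT 1)) IMPLIES ((0 XOR 1) OR 1)) -> 1
  row 9 [1001]: (((0 AND 0) XOR (1 IMPLIES NOT 1)) IMPLIES ((0 XOR 1) OR 1)) -> 1
  row 10 [1010]: (((1 AND 0) XOR (0 IMPLIES NOT 1)) IMPLIES ((0 XOR 1) OR 1)) -> 1
  row 11 [1011]: (((1 AND 0) XOR (1 IMPLIES NOT 1)) IMPLIES ((0 XOR 1) OR 1)) -> 1
  row 12 [1100]: (((0 AND 1) XOR (0 IMPLIES NOT 1)) IMPLIES ((1 XOR 1) OR 1)) -> 1
  row 13 [1101]: (((0 AND 1) XOR (1 IMPLIES NOT 1)) IMPLIES ((1 XOR 1) OR 1)) -> 1
  row 14 [1110]: (((1 AND 1) XOR (0 IMPLIES NOT 1)) IMPLIES ((1 XOR 1) OR 1)) -> 1
  row 15 [1111]: (((1 AND 1) XOR (1 IMPLIES NOT 1)) IMPLIES ((1 XOR 1) OR 1)) -> 1
Full result column, 4 rows per line (P1,P2 fixed per line; P3,P4 runs 00..11 left to right):
  rows 0-3 [P1,P2=00]: 0000  = hex 0
  rows 4-7 [P1,P2=01]: 1111  = hex F
  rows 8-11 [P1,P2=10]: 1111  = hex F
  rows 12-15 [P1,P2=11]: 1111  = hex F
Output column (row 0 .. row 15) = 0000111111111111
Output column grouped in 4s = 0000 1111 1111 1111 = 0x0FFF
Convert to decimal digit by digit (value = value*16 + digit):
  0 -> 0
  0*16 + 15 (F) = 15
  15*16 + 15 (F) = 255
  255*16 + 15 (F) = 4095
Decimal = 4095

4095


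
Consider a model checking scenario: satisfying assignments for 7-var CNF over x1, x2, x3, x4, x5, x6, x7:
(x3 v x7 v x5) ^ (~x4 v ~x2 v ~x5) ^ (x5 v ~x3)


CNF with 3 clauses over 7 vars (128 assignments).
An assignment satisfies CNF iff every clause has >=1 true literal.
Check each row (bits = x1,x2,x3,x4,x5,x6,x7; clause T/F shown):
  row 0 [0000000]: clauses=FTT -> 0
  row 1 [0000001]: clauses=TTT -> 1
  row 2 [0000010]: clauses=FTT -> 0
  row 3 [0000011]: clauses=TTT -> 1
  row 4 [0000100]: clauses=TTT -> 1
  (every remaining row is evaluated the same way; all 128 results are listed next)
Full result column, 8 rows per line (x1,x2,x3,x4 fixed per line; x5,x6,x7 runs 000..111 left to right):
  rows 0-7 [x1,x2,x3,x4=0000]: 01011111  (ones: 6)
  rows 8-15 [x1,x2,x3,x4=0001]: 01011111  (ones: 6)
  rows 16-23 [x1,x2,x3,x4=0010]: 00001111  (ones: 4)
  rows 24-31 [x1,x2,x3,x4=0011]: 00001111  (ones: 4)
  rows 32-39 [x1,x2,x3,x4=0100]: 01011111  (ones: 6)
  rows 40-47 [x1,x2,x3,x4=0101]: 01010000  (ones: 2)
  rows 48-55 [x1,x2,x3,x4=0110]: 00001111  (ones: 4)
  rows 56-63 [x1,x2,x3,x4=0111]: 00000000  (ones: 0)
  rows 64-71 [x1,x2,x3,x4=1000]: 01011111  (ones: 6)
  rows 72-79 [x1,x2,x3,x4=1001]: 01011111  (ones: 6)
  rows 80-87 [x1,x2,x3,x4=1010]: 00001111  (ones: 4)
  rows 88-95 [x1,x2,x3,x4=1011]: 00001111  (ones: 4)
  rows 96-103 [x1,x2,x3,x4=1100]: 01011111  (ones: 6)
  rows 104-111 [x1,x2,x3,x4=1101]: 01010000  (ones: 2)
  rows 112-119 [x1,x2,x3,x4=1110]: 00001111  (ones: 4)
  rows 120-127 [x1,x2,x3,x4=1111]: 00000000  (ones: 0)
Satisfying assignments = 6+6+4+4+6+2+4+0+6+6+4+4+6+2+4+0 = 64

64


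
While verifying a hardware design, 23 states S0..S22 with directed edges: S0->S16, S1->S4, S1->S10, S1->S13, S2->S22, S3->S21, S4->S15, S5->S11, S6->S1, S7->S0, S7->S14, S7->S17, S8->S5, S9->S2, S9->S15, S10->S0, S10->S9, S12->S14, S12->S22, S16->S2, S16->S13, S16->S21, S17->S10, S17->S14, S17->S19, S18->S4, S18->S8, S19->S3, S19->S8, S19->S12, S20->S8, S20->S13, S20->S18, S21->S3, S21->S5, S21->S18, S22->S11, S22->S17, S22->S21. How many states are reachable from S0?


BFS from S0:
  layer 0: {S0}
  layer 1: {S16}
  layer 2: {S2, S13, S21}
  layer 3: {S3, S5, S18, S22}
  layer 4: {S4, S8, S11, S17}
  layer 5: {S10, S14, S15, S19}
  layer 6: {S9, S12}
Reachable set: {S0, S2, S3, S4, S5, S8, S9, S10, S11, S12, S13, S14, S15, S16, S17, S18, S19, S21, S22}
Count = 19

19


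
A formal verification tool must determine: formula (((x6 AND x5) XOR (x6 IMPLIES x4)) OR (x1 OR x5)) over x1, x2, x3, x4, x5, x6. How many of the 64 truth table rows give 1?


Formula: (((x6 AND x5) XOR (x6 IMPLIES x4)) OR (x1 OR x5)) over 6 vars (64 rows)
Evaluate each row (x1, x2, x3, x4, x5, x6 as bits, MSB first):
  row 0 [000000]: (((0 AND 0) XOR (0 IMPLIES 0)) OR (0 OR 0)) -> 1
  row 1 [000001]: (((1 AND 0) XOR (1 IMPLIES 0)) OR (0 OR 0)) -> 0
  row 2 [000010]: (((0 AND 1) XOR (0 IMPLIES 0)) OR (0 OR 1)) -> 1
  row 3 [000011]: (((1 AND 1) XOR (1 IMPLIES 0)) OR (0 OR 1)) -> 1
  row 4 [000100]: (((0 AND 0) XOR (0 IMPLIES 1)) OR (0 OR 0)) -> 1
  (every remaining row is evaluated the same way; all 64 results are listed next)
Full result column, 8 rows per line (x1,x2,x3 fixed per line; x4,x5,x6 runs 000..111 left to right):
  rows 0-7 [x1,x2,x3=000]: 10111111  (ones: 7)
  rows 8-15 [x1,x2,x3=001]: 10111111  (ones: 7)
  rows 16-23 [x1,x2,x3=010]: 10111111  (ones: 7)
  rows 24-31 [x1,x2,x3=011]: 10111111  (ones: 7)
  rows 32-39 [x1,x2,x3=100]: 11111111  (ones: 8)
  rows 40-47 [x1,x2,x3=101]: 11111111  (ones: 8)
  rows 48-55 [x1,x2,x3=110]: 11111111  (ones: 8)
  rows 56-63 [x1,x2,x3=111]: 11111111  (ones: 8)
Count of 1-rows = 7+7+7+7+8+8+8+8 = 60

60


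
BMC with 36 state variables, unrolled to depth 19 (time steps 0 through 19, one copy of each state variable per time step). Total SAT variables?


BMC unrolls to depth k, creating one copy of each state var for steps 0..k.
Step count = 19 + 1 = 20 (steps 0 through 19)
Vars per step = 36
Total = 36 * 20 = 720

720


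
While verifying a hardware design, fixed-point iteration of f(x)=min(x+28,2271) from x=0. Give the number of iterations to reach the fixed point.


Step 1: x=0, cap=2271, increment=28
Step 2: x grows by 28 each step until capped at 2271; fixed point is x=2271
Step 3: iterations = ceil(2271/28) = 82

82


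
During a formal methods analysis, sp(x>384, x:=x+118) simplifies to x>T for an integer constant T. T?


Formula: sp(P, x:=E) = exists old_x. (x = E[old_x/x]) AND P[old_x/x] (old_x is the value of x before the assignment; eliminate old_x by solving x = E[old_x/x] for old_x)
Step 1: Precondition P: x>384, i.e. old_x > 384
Step 2: Assignment gives x = old_x + 118, so old_x = x - 118
Step 3: Substitute into P: x - 118 > 384
Step 4: Simplify: x > 384+118 = 502

502


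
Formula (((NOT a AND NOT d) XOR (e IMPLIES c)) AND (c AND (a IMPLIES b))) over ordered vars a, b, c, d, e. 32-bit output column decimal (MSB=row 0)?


Formula: (((NOT a AND NOT d) XOR (e IMPLIES c)) AND (c AND (a IMPLIES b))) over a, b, c, d, e (32 rows)
Evaluate each row (bits = a,b,c,d,e, MSB first):
  row 0 [00000]: (((NOT 0 AND NOT 0) XOR (0 IMPLIES 0)) AND (0 AND (0 IMPLIES 0))) -> 0
  row 1 [00001]: (((NOT 0 AND NOT 0) XOR (1 IMPLIES 0)) AND (0 AND (0 IMPLIES 0))) -> 0
  row 2 [00010]: (((NOT 0 AND NOT 1) XOR (0 IMPLIES 0)) AND (0 AND (0 IMPLIES 0))) -> 0
  row 3 [00011]: (((NOT 0 AND NOT 1) XOR (1 IMPLIES 0)) AND (0 AND (0 IMPLIES 0))) -> 0
  row 4 [00100]: (((NOT 0 AND NOT 0) XOR (0 IMPLIES 1)) AND (1 AND (0 IMPLIES 0))) -> 0
  row 5 [00101]: (((NOT 0 AND NOT 0) XOR (1 IMPLIES 1)) AND (1 AND (0 IMPLIES 0))) -> 0
  row 6 [00110]: (((NOT 0 AND NOT 1) XOR (0 IMPLIES 1)) AND (1 AND (0 IMPLIES 0))) -> 1
  row 7 [00111]: (((NOT 0 AND NOT 1) XOR (1 IMPLIES 1)) AND (1 AND (0 IMPLIES 0))) -> 1
  row 8 [01000]: (((NOT 0 AND NOT 0) XOR (0 IMPLIES 0)) AND (0 AND (0 IMPLIES 1))) -> 0
  row 9 [01001]: (((NOT 0 AND NOT 0) XOR (1 IMPLIES 0)) AND (0 AND (0 IMPLIES 1))) -> 0
  row 10 [01010]: (((NOT 0 AND NOT 1) XOR (0 IMPLIES 0)) AND (0 AND (0 IMPLIES 1))) -> 0
  row 11 [01011]: (((NOT 0 AND NOT 1) XOR (1 IMPLIES 0)) AND (0 AND (0 IMPLIES 1))) -> 0
  row 12 [01100]: (((NOT 0 AND NOT 0) XOR (0 IMPLIES 1)) AND (1 AND (0 IMPLIES 1))) -> 0
  row 13 [01101]: (((NOT 0 AND NOT 0) XOR (1 IMPLIES 1)) AND (1 AND (0 IMPLIES 1))) -> 0
  row 14 [01110]: (((NOT 0 AND NOT 1) XOR (0 IMPLIES 1)) AND (1 AND (0 IMPLIES 1))) -> 1
  row 15 [01111]: (((NOT 0 AND NOT 1) XOR (1 IMPLIES 1)) AND (1 AND (0 IMPLIES 1))) -> 1
  row 16 [10000]: (((NOT 1 AND NOT 0) XOR (0 IMPLIES 0)) AND (0 AND (1 IMPLIES 0))) -> 0
  row 17 [10001]: (((NOT 1 AND NOT 0) XOR (1 IMPLIES 0)) AND (0 AND (1 IMPLIES 0))) -> 0
  row 18 [10010]: (((NOT 1 AND NOT 1) XOR (0 IMPLIES 0)) AND (0 AND (1 IMPLIES 0))) -> 0
  row 19 [10011]: (((NOT 1 AND NOT 1) XOR (1 IMPLIES 0)) AND (0 AND (1 IMPLIES 0))) -> 0
  row 20 [10100]: (((NOT 1 AND NOT 0) XOR (0 IMPLIES 1)) AND (1 AND (1 IMPLIES 0))) -> 0
  row 21 [10101]: (((NOT 1 AND NOT 0) XOR (1 IMPLIES 1)) AND (1 AND (1 IMPLIES 0))) -> 0
  row 22 [10110]: (((NOT 1 AND NOT 1) XOR (0 IMPLIES 1)) AND (1 AND (1 IMPLIES 0))) -> 0
  row 23 [10111]: (((NOT 1 AND NOT 1) XOR (1 IMPLIES 1)) AND (1 AND (1 IMPLIES 0))) -> 0
  row 24 [11000]: (((NOT 1 AND NOT 0) XOR (0 IMPLIES 0)) AND (0 AND (1 IMPLIES 1))) -> 0
  row 25 [11001]: (((NOT 1 AND NOT 0) XOR (1 IMPLIES 0)) AND (0 AND (1 IMPLIES 1))) -> 0
  row 26 [11010]: (((NOT 1 AND NOT 1) XOR (0 IMPLIES 0)) AND (0 AND (1 IMPLIES 1))) -> 0
  row 27 [11011]: (((NOT 1 AND NOT 1) XOR (1 IMPLIES 0)) AND (0 AND (1 IMPLIES 1))) -> 0
  row 28 [11100]: (((NOT 1 AND NOT 0) XOR (0 IMPLIES 1)) AND (1 AND (1 IMPLIES 1))) -> 1
  row 29 [11101]: (((NOT 1 AND NOT 0) XOR (1 IMPLIES 1)) AND (1 AND (1 IMPLIES 1))) -> 1
  row 30 [11110]: (((NOT 1 AND NOT 1) XOR (0 IMPLIES 1)) AND (1 AND (1 IMPLIES 1))) -> 1
  row 31 [11111]: (((NOT 1 AND NOT 1) XOR (1 IMPLIES 1)) AND (1 AND (1 IMPLIES 1))) -> 1
Full result column, 4 rows per line (a,b,c fixed per line; d,e runs 00..11 left to right):
  rows 0-3 [a,b,c=000]: 0000  = hex 0
  rows 4-7 [a,b,c=001]: 0011  = hex 3
  rows 8-11 [a,b,c=010]: 0000  = hex 0
  rows 12-15 [a,b,c=011]: 0011  = hex 3
  rows 16-19 [a,b,c=100]: 0000  = hex 0
  rows 20-23 [a,b,c=101]: 0000  = hex 0
  rows 24-27 [a,b,c=110]: 0000  = hex 0
  rows 28-31 [a,b,c=111]: 1111  = hex F
Output column (row 0 .. row 31) = 00000011000000110000000000001111
Output column grouped in 4s = 0000 0011 0000 0011 0000 0000 0000 1111 = 0x0303000F
Convert to decimal digit by digit (value = value*16 + digit):
  0 -> 0
  0*16 + 3 = 3
  3*16 + 0 = 48
  48*16 + 3 = 771
  771*16 + 0 = 12336
  12336*16 + 0 = 197376
  197376*16 + 0 = 3158016
  3158016*16 + 15 (F) = 50528271
Decimal = 50528271

50528271


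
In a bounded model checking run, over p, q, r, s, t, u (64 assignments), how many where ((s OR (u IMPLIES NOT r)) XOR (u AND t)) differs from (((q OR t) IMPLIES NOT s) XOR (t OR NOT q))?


F1 = ((s OR (u IMPLIES NOT r)) XOR (u AND t))
F2 = (((q OR t) IMPLIES NOT s) XOR (t OR NOT q))
Evaluate both on each of 64 rows (bits = p,q,r,s,t,u):
  row 0 [000000]: F1=1 F2=0 (differ) -> 1
  row 1 [000001]: F1=1 F2=0 (differ) -> 1
  row 2 [000010]: F1=1 F2=0 (differ) -> 1
  row 3 [000011]: F1=0 F2=0 -> 0
  row 4 [000100]: F1=1 F2=0 (differ) -> 1
  (every remaining row is evaluated the same way; all 64 results are listed next)
Full result column, 8 rows per line (p,q,r fixed per line; s,t,u runs 000..111 left to right):
  rows 0-7 [p,q,r=000]: 11101101  (ones: 6)
  rows 8-15 [p,q,r=001]: 10111101  (ones: 6)
  rows 16-23 [p,q,r=010]: 00101101  (ones: 4)
  rows 24-31 [p,q,r=011]: 01111101  (ones: 6)
  rows 32-39 [p,q,r=100]: 11101101  (ones: 6)
  rows 40-47 [p,q,r=101]: 10111101  (ones: 6)
  rows 48-55 [p,q,r=110]: 00101101  (ones: 4)
  rows 56-63 [p,q,r=111]: 01111101  (ones: 6)
Disagreements = 6+6+4+6+6+6+4+6 = 44

44


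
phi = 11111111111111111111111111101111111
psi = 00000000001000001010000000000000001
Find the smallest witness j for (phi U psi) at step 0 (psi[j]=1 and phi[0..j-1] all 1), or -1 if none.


(phi U psi) at 0: need smallest j with psi[j]=1 and phi[i]=1 for all i in [0,j).
Scan from step 0:
  step 0: phi=1, psi=0 -> continue
  step 1: phi=1, psi=0 -> continue
  step 2: phi=1, psi=0 -> continue
  step 3: phi=1, psi=0 -> continue
  step 10: psi=1 and phi held for [0,10) -> witness found
Witness step = 10

10


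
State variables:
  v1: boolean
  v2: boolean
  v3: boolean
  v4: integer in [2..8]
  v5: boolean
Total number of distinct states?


State space = product of domain sizes of all variables.
Domain sizes:
  v1 (boolean): 2
  v2 (boolean): 2
  v3 (boolean): 2
  v4 (integer in [2..8]): 7
  v5 (boolean): 2
Product = 2 * 2 * 2 * 7 * 2 = 112

112


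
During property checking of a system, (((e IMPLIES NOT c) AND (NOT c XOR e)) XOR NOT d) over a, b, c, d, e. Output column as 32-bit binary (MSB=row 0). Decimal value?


Formula: (((e IMPLIES NOT c) AND (NOT c XOR e)) XOR NOT d) over a, b, c, d, e (32 rows)
Evaluate each row (bits = a,b,c,d,e, MSB first):
  row 0 [00000]: (((0 IMPLIES NOT 0) AND (NOT 0 XOR 0)) XOR NOT 0) -> 0
  row 1 [00001]: (((1 IMPLIES NOT 0) AND (NOT 0 XOR 1)) XOR NOT 0) -> 1
  row 2 [00010]: (((0 IMPLIES NOT 0) AND (NOT 0 XOR 0)) XOR NOT 1) -> 1
  row 3 [00011]: (((1 IMPLIES NOT 0) AND (NOT 0 XOR 1)) XOR NOT 1) -> 0
  row 4 [00100]: (((0 IMPLIES NOT 1) AND (NOT 1 XOR 0)) XOR NOT 0) -> 1
  row 5 [00101]: (((1 IMPLIES NOT 1) AND (NOT 1 XOR 1)) XOR NOT 0) -> 1
  row 6 [00110]: (((0 IMPLIES NOT 1) AND (NOT 1 XOR 0)) XOR NOT 1) -> 0
  row 7 [00111]: (((1 IMPLIES NOT 1) AND (NOT 1 XOR 1)) XOR NOT 1) -> 0
  row 8 [01000]: (((0 IMPLIES NOT 0) AND (NOT 0 XOR 0)) XOR NOT 0) -> 0
  row 9 [01001]: (((1 IMPLIES NOT 0) AND (NOT 0 XOR 1)) XOR NOT 0) -> 1
  row 10 [01010]: (((0 IMPLIES NOT 0) AND (NOT 0 XOR 0)) XOR NOT 1) -> 1
  row 11 [01011]: (((1 IMPLIES NOT 0) AND (NOT 0 XOR 1)) XOR NOT 1) -> 0
  row 12 [01100]: (((0 IMPLIES NOT 1) AND (NOT 1 XOR 0)) XOR NOT 0) -> 1
  row 13 [01101]: (((1 IMPLIES NOT 1) AND (NOT 1 XOR 1)) XOR NOT 0) -> 1
  row 14 [01110]: (((0 IMPLIES NOT 1) AND (NOT 1 XOR 0)) XOR NOT 1) -> 0
  row 15 [01111]: (((1 IMPLIES NOT 1) AND (NOT 1 XOR 1)) XOR NOT 1) -> 0
  row 16 [10000]: (((0 IMPLIES NOT 0) AND (NOT 0 XOR 0)) XOR NOT 0) -> 0
  row 17 [10001]: (((1 IMPLIES NOT 0) AND (NOT 0 XOR 1)) XOR NOT 0) -> 1
  row 18 [10010]: (((0 IMPLIES NOT 0) AND (NOT 0 XOR 0)) XOR NOT 1) -> 1
  row 19 [10011]: (((1 IMPLIES NOT 0) AND (NOT 0 XOR 1)) XOR NOT 1) -> 0
  row 20 [10100]: (((0 IMPLIES NOT 1) AND (NOT 1 XOR 0)) XOR NOT 0) -> 1
  row 21 [10101]: (((1 IMPLIES NOT 1) AND (NOT 1 XOR 1)) XOR NOT 0) -> 1
  row 22 [10110]: (((0 IMPLIES NOT 1) AND (NOT 1 XOR 0)) XOR NOT 1) -> 0
  row 23 [10111]: (((1 IMPLIES NOT 1) AND (NOT 1 XOR 1)) XOR NOT 1) -> 0
  row 24 [11000]: (((0 IMPLIES NOT 0) AND (NOT 0 XOR 0)) XOR NOT 0) -> 0
  row 25 [11001]: (((1 IMPLIES NOT 0) AND (NOT 0 XOR 1)) XOR NOT 0) -> 1
  row 26 [11010]: (((0 IMPLIES NOT 0) AND (NOT 0 XOR 0)) XOR NOT 1) -> 1
  row 27 [11011]: (((1 IMPLIES NOT 0) AND (NOT 0 XOR 1)) XOR NOT 1) -> 0
  row 28 [11100]: (((0 IMPLIES NOT 1) AND (NOT 1 XOR 0)) XOR NOT 0) -> 1
  row 29 [11101]: (((1 IMPLIES NOT 1) AND (NOT 1 XOR 1)) XOR NOT 0) -> 1
  row 30 [11110]: (((0 IMPLIES NOT 1) AND (NOT 1 XOR 0)) XOR NOT 1) -> 0
  row 31 [11111]: (((1 IMPLIES NOT 1) AND (NOT 1 XOR 1)) XOR NOT 1) -> 0
Full result column, 4 rows per line (a,b,c fixed per line; d,e runs 00..11 left to right):
  rows 0-3 [a,b,c=000]: 0110  = hex 6
  rows 4-7 [a,b,c=001]: 1100  = hex C
  rows 8-11 [a,b,c=010]: 0110  = hex 6
  rows 12-15 [a,b,c=011]: 1100  = hex C
  rows 16-19 [a,b,c=100]: 0110  = hex 6
  rows 20-23 [a,b,c=101]: 1100  = hex C
  rows 24-27 [a,b,c=110]: 0110  = hex 6
  rows 28-31 [a,b,c=111]: 1100  = hex C
Output column (row 0 .. row 31) = 01101100011011000110110001101100
Output column grouped in 4s = 0110 1100 0110 1100 0110 1100 0110 1100 = 0x6C6C6C6C
Convert to decimal digit by digit (value = value*16 + digit):
  6 -> 6
  6*16 + 12 (C) = 108
  108*16 + 6 = 1734
  1734*16 + 12 (C) = 27756
  27756*16 + 6 = 444102
  444102*16 + 12 (C) = 7105644
  7105644*16 + 6 = 113690310
  113690310*16 + 12 (C) = 1819044972
Decimal = 1819044972

1819044972


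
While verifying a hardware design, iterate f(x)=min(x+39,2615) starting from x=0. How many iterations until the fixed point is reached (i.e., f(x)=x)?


Step 1: x=0, cap=2615, increment=39
Step 2: x grows by 39 each step until capped at 2615; fixed point is x=2615
Step 3: iterations = ceil(2615/39) = 68

68


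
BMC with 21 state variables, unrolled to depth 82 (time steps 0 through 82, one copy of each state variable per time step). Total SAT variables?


BMC unrolls to depth k, creating one copy of each state var for steps 0..k.
Step count = 82 + 1 = 83 (steps 0 through 82)
Vars per step = 21
Total = 21 * 83 = 1743

1743


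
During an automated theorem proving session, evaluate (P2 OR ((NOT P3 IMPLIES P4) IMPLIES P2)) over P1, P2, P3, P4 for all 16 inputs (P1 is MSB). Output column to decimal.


Formula: (P2 OR ((NOT P3 IMPLIES P4) IMPLIES P2)) over P1, P2, P3, P4 (16 rows)
Evaluate each row (bits = P1,P2,P3,P4, MSB first):
  row 0 [0000]: (0 OR ((NOT 0 IMPLIES 0) IMPLIES 0)) -> 1
  row 1 [0001]: (0 OR ((NOT 0 IMPLIES 1) IMPLIES 0)) -> 0
  row 2 [0010]: (0 OR ((NOT 1 IMPLIES 0) IMPLIES 0)) -> 0
  row 3 [0011]: (0 OR ((NOT 1 IMPLIES 1) IMPLIES 0)) -> 0
  row 4 [0100]: (1 OR ((NOT 0 IMPLIES 0) IMPLIES 1)) -> 1
  row 5 [0101]: (1 OR ((NOT 0 IMPLIES 1) IMPLIES 1)) -> 1
  row 6 [0110]: (1 OR ((NOT 1 IMPLIES 0) IMPLIES 1)) -> 1
  row 7 [0111]: (1 OR ((NOT 1 IMPLIES 1) IMPLIES 1)) -> 1
  row 8 [1000]: (0 OR ((NOT 0 IMPLIES 0) IMPLIES 0)) -> 1
  row 9 [1001]: (0 OR ((NOT 0 IMPLIES 1) IMPLIES 0)) -> 0
  row 10 [1010]: (0 OR ((NOT 1 IMPLIES 0) IMPLIES 0)) -> 0
  row 11 [1011]: (0 OR ((NOT 1 IMPLIES 1) IMPLIES 0)) -> 0
  row 12 [1100]: (1 OR ((NOT 0 IMPLIES 0) IMPLIES 1)) -> 1
  row 13 [1101]: (1 OR ((NOT 0 IMPLIES 1) IMPLIES 1)) -> 1
  row 14 [1110]: (1 OR ((NOT 1 IMPLIES 0) IMPLIES 1)) -> 1
  row 15 [1111]: (1 OR ((NOT 1 IMPLIES 1) IMPLIES 1)) -> 1
Full result column, 4 rows per line (P1,P2 fixed per line; P3,P4 runs 00..11 left to right):
  rows 0-3 [P1,P2=00]: 1000  = hex 8
  rows 4-7 [P1,P2=01]: 1111  = hex F
  rows 8-11 [P1,P2=10]: 1000  = hex 8
  rows 12-15 [P1,P2=11]: 1111  = hex F
Output column (row 0 .. row 15) = 1000111110001111
Output column grouped in 4s = 1000 1111 1000 1111 = 0x8F8F
Convert to decimal digit by digit (value = value*16 + digit):
  8 -> 8
  8*16 + 15 (F) = 143
  143*16 + 8 = 2296
  2296*16 + 15 (F) = 36751
Decimal = 36751

36751


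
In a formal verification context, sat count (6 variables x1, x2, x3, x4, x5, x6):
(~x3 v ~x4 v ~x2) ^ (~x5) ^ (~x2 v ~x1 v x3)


CNF with 3 clauses over 6 vars (64 assignments).
An assignment satisfies CNF iff every clause has >=1 true literal.
Check each row (bits = x1,x2,x3,x4,x5,x6; clause T/F shown):
  row 0 [000000]: clauses=TTT -> 1
  row 1 [000001]: clauses=TTT -> 1
  row 2 [000010]: clauses=TFT -> 0
  row 3 [000011]: clauses=TFT -> 0
  row 4 [000100]: clauses=TTT -> 1
  (every remaining row is evaluated the same way; all 64 results are listed next)
Full result column, 8 rows per line (x1,x2,x3 fixed per line; x4,x5,x6 runs 000..111 left to right):
  rows 0-7 [x1,x2,x3=000]: 11001100  (ones: 4)
  rows 8-15 [x1,x2,x3=001]: 11001100  (ones: 4)
  rows 16-23 [x1,x2,x3=010]: 11001100  (ones: 4)
  rows 24-31 [x1,x2,x3=011]: 11000000  (ones: 2)
  rows 32-39 [x1,x2,x3=100]: 11001100  (ones: 4)
  rows 40-47 [x1,x2,x3=101]: 11001100  (ones: 4)
  rows 48-55 [x1,x2,x3=110]: 00000000  (ones: 0)
  rows 56-63 [x1,x2,x3=111]: 11000000  (ones: 2)
Satisfying assignments = 4+4+4+2+4+4+0+2 = 24

24


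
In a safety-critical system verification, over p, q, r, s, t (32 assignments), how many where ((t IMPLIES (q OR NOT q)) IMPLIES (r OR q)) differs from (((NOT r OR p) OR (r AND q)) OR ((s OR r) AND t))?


F1 = ((t IMPLIES (q OR NOT q)) IMPLIES (r OR q))
F2 = (((NOT r OR p) OR (r AND q)) OR ((s OR r) AND t))
Evaluate both on each of 32 rows (bits = p,q,r,s,t):
  row 0 [00000]: F1=0 F2=1 (differ) -> 1
  row 1 [00001]: F1=0 F2=1 (differ) -> 1
  row 2 [00010]: F1=0 F2=1 (differ) -> 1
  row 3 [00011]: F1=0 F2=1 (differ) -> 1
  row 4 [00100]: F1=1 F2=0 (differ) -> 1
  row 5 [00101]: F1=1 F2=1 -> 0
  row 6 [00110]: F1=1 F2=0 (differ) -> 1
  row 7 [00111]: F1=1 F2=1 -> 0
  row 8 [01000]: F1=1 F2=1 -> 0
  row 9 [01001]: F1=1 F2=1 -> 0
  row 10 [01010]: F1=1 F2=1 -> 0
  row 11 [01011]: F1=1 F2=1 -> 0
  row 12 [01100]: F1=1 F2=1 -> 0
  row 13 [01101]: F1=1 F2=1 -> 0
  row 14 [01110]: F1=1 F2=1 -> 0
  row 15 [01111]: F1=1 F2=1 -> 0
  row 16 [10000]: F1=0 F2=1 (differ) -> 1
  row 17 [10001]: F1=0 F2=1 (differ) -> 1
  row 18 [10010]: F1=0 F2=1 (differ) -> 1
  row 19 [10011]: F1=0 F2=1 (differ) -> 1
  row 20 [10100]: F1=1 F2=1 -> 0
  row 21 [10101]: F1=1 F2=1 -> 0
  row 22 [10110]: F1=1 F2=1 -> 0
  row 23 [10111]: F1=1 F2=1 -> 0
  row 24 [11000]: F1=1 F2=1 -> 0
  row 25 [11001]: F1=1 F2=1 -> 0
  row 26 [11010]: F1=1 F2=1 -> 0
  row 27 [11011]: F1=1 F2=1 -> 0
  row 28 [11100]: F1=1 F2=1 -> 0
  row 29 [11101]: F1=1 F2=1 -> 0
  row 30 [11110]: F1=1 F2=1 -> 0
  row 31 [11111]: F1=1 F2=1 -> 0
Full result column, 8 rows per line (p,q fixed per line; r,s,t runs 000..111 left to right):
  rows 0-7 [p,q=00]: 11111010  (ones: 6)
  rows 8-15 [p,q=01]: 00000000  (ones: 0)
  rows 16-23 [p,q=10]: 11110000  (ones: 4)
  rows 24-31 [p,q=11]: 00000000  (ones: 0)
Disagreements = 6+0+4+0 = 10

10


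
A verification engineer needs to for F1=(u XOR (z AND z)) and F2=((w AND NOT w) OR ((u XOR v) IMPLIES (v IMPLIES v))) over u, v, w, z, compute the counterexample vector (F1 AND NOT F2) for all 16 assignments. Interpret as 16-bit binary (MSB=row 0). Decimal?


F1 = (u XOR (z AND z))
F2 = ((w AND NOT w) OR ((u XOR v) IMPLIES (v IMPLIES v)))
Counterexample to F1=>F2 is where F1=1 and F2=0.
Evaluate each row (bits = u,v,w,z, MSB first):
  row 0 [0000]: F1=0 F2=1 -> F1&~F2 -> 0
  row 1 [0001]: F1=1 F2=1 -> F1&~F2 -> 0
  row 2 [0010]: F1=0 F2=1 -> F1&~F2 -> 0
  row 3 [0011]: F1=1 F2=1 -> F1&~F2 -> 0
  row 4 [0100]: F1=0 F2=1 -> F1&~F2 -> 0
  row 5 [0101]: F1=1 F2=1 -> F1&~F2 -> 0
  row 6 [0110]: F1=0 F2=1 -> F1&~F2 -> 0
  row 7 [0111]: F1=1 F2=1 -> F1&~F2 -> 0
  row 8 [1000]: F1=1 F2=1 -> F1&~F2 -> 0
  row 9 [1001]: F1=0 F2=1 -> F1&~F2 -> 0
  row 10 [1010]: F1=1 F2=1 -> F1&~F2 -> 0
  row 11 [1011]: F1=0 F2=1 -> F1&~F2 -> 0
  row 12 [1100]: F1=1 F2=1 -> F1&~F2 -> 0
  row 13 [1101]: F1=0 F2=1 -> F1&~F2 -> 0
  row 14 [1110]: F1=1 F2=1 -> F1&~F2 -> 0
  row 15 [1111]: F1=0 F2=1 -> F1&~F2 -> 0
Full result column, 4 rows per line (u,v fixed per line; w,z runs 00..11 left to right):
  rows 0-3 [u,v=00]: 0000  = hex 0
  rows 4-7 [u,v=01]: 0000  = hex 0
  rows 8-11 [u,v=10]: 0000  = hex 0
  rows 12-15 [u,v=11]: 0000  = hex 0
Counterexample vector (row 0 .. row 15) = 0000000000000000
Output column grouped in 4s = 0000 0000 0000 0000 = 0x0000
Convert to decimal digit by digit (value = value*16 + digit):
  0 -> 0
  0*16 + 0 = 0
  0*16 + 0 = 0
  0*16 + 0 = 0
Decimal = 0

0


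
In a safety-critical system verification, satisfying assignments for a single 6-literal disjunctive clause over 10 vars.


Step 1: Total=2^10=1024
Step 2: Unsat when all 6 false: 2^4=16
Step 3: Sat=1024-16=1008

1008


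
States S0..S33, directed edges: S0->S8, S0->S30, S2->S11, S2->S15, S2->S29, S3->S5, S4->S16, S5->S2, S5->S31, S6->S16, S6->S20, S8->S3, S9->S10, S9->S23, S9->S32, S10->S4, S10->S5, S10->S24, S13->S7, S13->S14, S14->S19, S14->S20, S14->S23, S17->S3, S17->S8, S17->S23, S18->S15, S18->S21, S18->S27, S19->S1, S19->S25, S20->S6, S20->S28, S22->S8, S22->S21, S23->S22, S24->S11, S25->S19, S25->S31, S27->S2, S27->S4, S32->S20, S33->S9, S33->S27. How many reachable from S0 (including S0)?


BFS from S0:
  layer 0: {S0}
  layer 1: {S8, S30}
  layer 2: {S3}
  layer 3: {S5}
  layer 4: {S2, S31}
  layer 5: {S11, S15, S29}
Reachable set: {S0, S2, S3, S5, S8, S11, S15, S29, S30, S31}
Count = 10

10


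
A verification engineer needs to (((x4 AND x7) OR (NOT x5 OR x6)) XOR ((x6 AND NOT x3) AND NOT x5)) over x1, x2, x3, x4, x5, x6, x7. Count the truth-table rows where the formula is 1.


Formula: (((x4 AND x7) OR (NOT x5 OR x6)) XOR ((x6 AND NOT x3) AND NOT x5)) over 7 vars (128 rows)
Evaluate each row (x1, x2, x3, x4, x5, x6, x7 as bits, MSB first):
  row 0 [0000000]: (((0 AND 0) OR (NOT 0 OR 0)) XOR ((0 AND NOT 0) AND NOT 0)) -> 1
  row 1 [0000001]: (((0 AND 1) OR (NOT 0 OR 0)) XOR ((0 AND NOT 0) AND NOT 0)) -> 1
  row 2 [0000010]: (((0 AND 0) OR (NOT 0 OR 1)) XOR ((1 AND NOT 0) AND NOT 0)) -> 0
  row 3 [0000011]: (((0 AND 1) OR (NOT 0 OR 1)) XOR ((1 AND NOT 0) AND NOT 0)) -> 0
  row 4 [0000100]: (((0 AND 0) OR (NOT 1 OR 0)) XOR ((0 AND NOT 0) AND NOT 1)) -> 0
  (every remaining row is evaluated the same way; all 128 results are listed next)
Full result column, 8 rows per line (x1,x2,x3,x4 fixed per line; x5,x6,x7 runs 000..111 left to right):
  rows 0-7 [x1,x2,x3,x4=0000]: 11000011  (ones: 4)
  rows 8-15 [x1,x2,x3,x4=0001]: 11000111  (ones: 5)
  rows 16-23 [x1,x2,x3,x4=0010]: 11110011  (ones: 6)
  rows 24-31 [x1,x2,x3,x4=0011]: 11110111  (ones: 7)
  rows 32-39 [x1,x2,x3,x4=0100]: 11000011  (ones: 4)
  rows 40-47 [x1,x2,x3,x4=0101]: 11000111  (ones: 5)
  rows 48-55 [x1,x2,x3,x4=0110]: 11110011  (ones: 6)
  rows 56-63 [x1,x2,x3,x4=0111]: 11110111  (ones: 7)
  rows 64-71 [x1,x2,x3,x4=1000]: 11000011  (ones: 4)
  rows 72-79 [x1,x2,x3,x4=1001]: 11000111  (ones: 5)
  rows 80-87 [x1,x2,x3,x4=1010]: 11110011  (ones: 6)
  rows 88-95 [x1,x2,x3,x4=1011]: 11110111  (ones: 7)
  rows 96-103 [x1,x2,x3,x4=1100]: 11000011  (ones: 4)
  rows 104-111 [x1,x2,x3,x4=1101]: 11000111  (ones: 5)
  rows 112-119 [x1,x2,x3,x4=1110]: 11110011  (ones: 6)
  rows 120-127 [x1,x2,x3,x4=1111]: 11110111  (ones: 7)
Count of 1-rows = 4+5+6+7+4+5+6+7+4+5+6+7+4+5+6+7 = 88

88


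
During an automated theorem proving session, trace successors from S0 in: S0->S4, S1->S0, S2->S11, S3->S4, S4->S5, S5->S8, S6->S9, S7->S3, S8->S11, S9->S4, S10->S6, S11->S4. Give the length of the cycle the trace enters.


Trace from S0 until a state repeats:
  S0 -> S4 -> S5 -> S8 -> S11 -> S4
S4 first seen at step 1, revisited at step 5.
Cycle length = 5 - 1 = 4

4


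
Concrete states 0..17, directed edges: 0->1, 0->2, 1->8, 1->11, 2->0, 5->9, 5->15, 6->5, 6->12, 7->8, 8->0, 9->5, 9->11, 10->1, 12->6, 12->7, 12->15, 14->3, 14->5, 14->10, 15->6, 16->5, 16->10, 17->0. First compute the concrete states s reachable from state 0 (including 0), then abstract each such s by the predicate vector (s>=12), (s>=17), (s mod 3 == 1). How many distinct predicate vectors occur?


BFS from 0:
Concrete reachable: {0, 1, 2, 8, 11}
Abstract via predicates (s>=12), (s>=17), (s mod 3 == 1):
  (0,0,0) <- {0, 2, 8, 11}
  (0,0,1) <- {1}
Distinct abstract states = 2

2


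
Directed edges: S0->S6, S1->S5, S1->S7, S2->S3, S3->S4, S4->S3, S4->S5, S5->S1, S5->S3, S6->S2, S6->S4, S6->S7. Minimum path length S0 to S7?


BFS layer-by-layer from S0:
  dist 0: {S0}
  dist 1: {S6}
  dist 2: {S2, S4, S7}
  -> S7 reached at distance 2
Shortest path length = 2

2


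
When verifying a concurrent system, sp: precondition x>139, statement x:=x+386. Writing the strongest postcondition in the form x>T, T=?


Formula: sp(P, x:=E) = exists old_x. (x = E[old_x/x]) AND P[old_x/x] (old_x is the value of x before the assignment; eliminate old_x by solving x = E[old_x/x] for old_x)
Step 1: Precondition P: x>139, i.e. old_x > 139
Step 2: Assignment gives x = old_x + 386, so old_x = x - 386
Step 3: Substitute into P: x - 386 > 139
Step 4: Simplify: x > 139+386 = 525

525


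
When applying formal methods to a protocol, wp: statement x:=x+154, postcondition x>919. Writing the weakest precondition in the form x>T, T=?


Formula: wp(x:=E, P) = P[E/x] (substitute E for x in postcondition)
Step 1: Postcondition: x>919
Step 2: Substitute x+154 for x: x+154>919
Step 3: Solve for x: x > 919-154 = 765

765


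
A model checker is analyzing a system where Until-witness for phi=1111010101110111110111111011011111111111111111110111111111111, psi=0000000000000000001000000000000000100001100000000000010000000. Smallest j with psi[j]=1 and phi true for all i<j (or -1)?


(phi U psi) at 0: need smallest j with psi[j]=1 and phi[i]=1 for all i in [0,j).
Scan from step 0:
  step 0: phi=1, psi=0 -> continue
  step 1: phi=1, psi=0 -> continue
  step 2: phi=1, psi=0 -> continue
  step 3: phi=1, psi=0 -> continue
  step 4: phi=0 -> phi-prefix broken from here
  step 18: psi=1 but phi already failed -> not a witness
  step 34: psi=1 but phi already failed -> not a witness
  step 39: psi=1 but phi already failed -> not a witness
  step 40: psi=1 but phi already failed -> not a witness
  step 53: psi=1 but phi already failed -> not a witness
  end of trace: no witness -> -1
Witness step = -1

-1


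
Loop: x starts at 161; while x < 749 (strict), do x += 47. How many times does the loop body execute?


Step 1: x goes from 161 toward 749 by 47; the body runs while x<749, so iterations = ceil((bound-start)/step)
Step 2: Distance=588
Step 3: ceil(588/47)=13

13


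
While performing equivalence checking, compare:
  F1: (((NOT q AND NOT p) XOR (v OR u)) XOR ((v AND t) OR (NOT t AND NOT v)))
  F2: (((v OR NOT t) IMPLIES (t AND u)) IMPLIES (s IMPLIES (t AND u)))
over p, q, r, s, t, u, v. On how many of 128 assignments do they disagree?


F1 = (((NOT q AND NOT p) XOR (v OR u)) XOR ((v AND t) OR (NOT t AND NOT v)))
F2 = (((v OR NOT t) IMPLIES (t AND u)) IMPLIES (s IMPLIES (t AND u)))
Evaluate both on each of 128 rows (bits = p,q,r,s,t,u,v):
  row 0 [0000000]: F1=0 F2=1 (differ) -> 1
  row 1 [0000001]: F1=0 F2=1 (differ) -> 1
  row 2 [0000010]: F1=1 F2=1 -> 0
  row 3 [0000011]: F1=0 F2=1 (differ) -> 1
  row 4 [0000100]: F1=1 F2=1 -> 0
  (every remaining row is evaluated the same way; all 128 results are listed next)
Full result column, 8 rows per line (p,q,r,s fixed per line; t,u,v runs 000..111 left to right):
  rows 0-7 [p,q,r,s=0000]: 11010010  (ones: 4)
  rows 8-15 [p,q,r,s=0001]: 11011010  (ones: 5)
  rows 16-23 [p,q,r,s=0010]: 11010010  (ones: 4)
  rows 24-31 [p,q,r,s=0011]: 11011010  (ones: 5)
  rows 32-39 [p,q,r,s=0100]: 00101101  (ones: 4)
  rows 40-47 [p,q,r,s=0101]: 00100101  (ones: 3)
  rows 48-55 [p,q,r,s=0110]: 00101101  (ones: 4)
  rows 56-63 [p,q,r,s=0111]: 00100101  (ones: 3)
  rows 64-71 [p,q,r,s=1000]: 00101101  (ones: 4)
  rows 72-79 [p,q,r,s=1001]: 00100101  (ones: 3)
  rows 80-87 [p,q,r,s=1010]: 00101101  (ones: 4)
  rows 88-95 [p,q,r,s=1011]: 00100101  (ones: 3)
  rows 96-103 [p,q,r,s=1100]: 00101101  (ones: 4)
  rows 104-111 [p,q,r,s=1101]: 00100101  (ones: 3)
  rows 112-119 [p,q,r,s=1110]: 00101101  (ones: 4)
  rows 120-127 [p,q,r,s=1111]: 00100101  (ones: 3)
Disagreements = 4+5+4+5+4+3+4+3+4+3+4+3+4+3+4+3 = 60

60


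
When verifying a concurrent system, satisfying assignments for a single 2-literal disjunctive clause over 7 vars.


Step 1: Total=2^7=128
Step 2: Unsat when all 2 false: 2^5=32
Step 3: Sat=128-32=96

96


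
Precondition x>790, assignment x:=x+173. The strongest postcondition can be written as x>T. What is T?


Formula: sp(P, x:=E) = exists old_x. (x = E[old_x/x]) AND P[old_x/x] (old_x is the value of x before the assignment; eliminate old_x by solving x = E[old_x/x] for old_x)
Step 1: Precondition P: x>790, i.e. old_x > 790
Step 2: Assignment gives x = old_x + 173, so old_x = x - 173
Step 3: Substitute into P: x - 173 > 790
Step 4: Simplify: x > 790+173 = 963

963


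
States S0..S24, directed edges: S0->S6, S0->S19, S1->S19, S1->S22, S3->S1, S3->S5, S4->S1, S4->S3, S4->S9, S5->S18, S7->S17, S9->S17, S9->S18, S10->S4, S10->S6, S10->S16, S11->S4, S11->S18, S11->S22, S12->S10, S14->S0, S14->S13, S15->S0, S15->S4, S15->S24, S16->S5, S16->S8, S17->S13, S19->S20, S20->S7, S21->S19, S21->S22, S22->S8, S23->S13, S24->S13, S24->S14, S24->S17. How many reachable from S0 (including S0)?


BFS from S0:
  layer 0: {S0}
  layer 1: {S6, S19}
  layer 2: {S20}
  layer 3: {S7}
  layer 4: {S17}
  layer 5: {S13}
Reachable set: {S0, S6, S7, S13, S17, S19, S20}
Count = 7

7


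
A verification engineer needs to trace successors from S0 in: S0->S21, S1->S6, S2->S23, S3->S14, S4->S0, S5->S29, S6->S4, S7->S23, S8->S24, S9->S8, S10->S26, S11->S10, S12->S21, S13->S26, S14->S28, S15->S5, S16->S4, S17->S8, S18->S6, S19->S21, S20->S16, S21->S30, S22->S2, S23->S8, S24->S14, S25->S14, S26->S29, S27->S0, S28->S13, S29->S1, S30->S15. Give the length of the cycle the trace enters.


Trace from S0 until a state repeats:
  S0 -> S21 -> S30 -> S15 -> S5 -> S29 -> S1 -> S6 -> S4 -> S0
S0 first seen at step 0, revisited at step 9.
Cycle length = 9 - 0 = 9

9


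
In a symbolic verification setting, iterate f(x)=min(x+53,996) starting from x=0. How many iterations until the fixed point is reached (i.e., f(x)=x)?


Step 1: x=0, cap=996, increment=53
Step 2: x grows by 53 each step until capped at 996; fixed point is x=996
Step 3: iterations = ceil(996/53) = 19

19


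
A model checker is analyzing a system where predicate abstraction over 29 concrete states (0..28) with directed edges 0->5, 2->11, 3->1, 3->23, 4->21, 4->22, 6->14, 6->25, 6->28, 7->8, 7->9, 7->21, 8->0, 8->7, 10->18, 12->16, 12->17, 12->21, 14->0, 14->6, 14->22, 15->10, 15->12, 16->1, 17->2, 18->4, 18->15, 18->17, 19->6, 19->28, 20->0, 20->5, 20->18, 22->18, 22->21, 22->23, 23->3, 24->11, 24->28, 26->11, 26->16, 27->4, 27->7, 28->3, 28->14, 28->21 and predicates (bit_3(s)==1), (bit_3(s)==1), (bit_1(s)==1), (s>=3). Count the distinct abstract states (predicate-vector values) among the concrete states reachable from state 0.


BFS from 0:
Concrete reachable: {0, 5}
Abstract via predicates (bit_3(s)==1), (bit_3(s)==1), (bit_1(s)==1), (s>=3):
  (0,0,0,0) <- {0}
  (0,0,0,1) <- {5}
Distinct abstract states = 2

2


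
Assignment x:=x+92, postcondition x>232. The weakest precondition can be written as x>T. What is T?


Formula: wp(x:=E, P) = P[E/x] (substitute E for x in postcondition)
Step 1: Postcondition: x>232
Step 2: Substitute x+92 for x: x+92>232
Step 3: Solve for x: x > 232-92 = 140

140


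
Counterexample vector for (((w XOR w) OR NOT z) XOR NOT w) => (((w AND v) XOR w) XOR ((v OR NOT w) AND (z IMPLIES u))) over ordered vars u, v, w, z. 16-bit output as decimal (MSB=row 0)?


F1 = (((w XOR w) OR NOT z) XOR NOT w)
F2 = (((w AND v) XOR w) XOR ((v OR NOT w) AND (z IMPLIES u)))
Counterexample to F1=>F2 is where F1=1 and F2=0.
Evaluate each row (bits = u,v,w,z, MSB first):
  row 0 [0000]: F1=0 F2=1 -> F1&~F2 -> 0
  row 1 [0001]: F1=1 F2=0 -> F1&~F2 -> 1
  row 2 [0010]: F1=1 F2=1 -> F1&~F2 -> 0
  row 3 [0011]: F1=0 F2=1 -> F1&~F2 -> 0
  row 4 [0100]: F1=0 F2=1 -> F1&~F2 -> 0
  row 5 [0101]: F1=1 F2=0 -> F1&~F2 -> 1
  row 6 [0110]: F1=1 F2=1 -> F1&~F2 -> 0
  row 7 [0111]: F1=0 F2=0 -> F1&~F2 -> 0
  row 8 [1000]: F1=0 F2=1 -> F1&~F2 -> 0
  row 9 [1001]: F1=1 F2=1 -> F1&~F2 -> 0
  row 10 [1010]: F1=1 F2=1 -> F1&~F2 -> 0
  row 11 [1011]: F1=0 F2=1 -> F1&~F2 -> 0
  row 12 [1100]: F1=0 F2=1 -> F1&~F2 -> 0
  row 13 [1101]: F1=1 F2=1 -> F1&~F2 -> 0
  row 14 [1110]: F1=1 F2=1 -> F1&~F2 -> 0
  row 15 [1111]: F1=0 F2=1 -> F1&~F2 -> 0
Full result column, 4 rows per line (u,v fixed per line; w,z runs 00..11 left to right):
  rows 0-3 [u,v=00]: 0100  = hex 4
  rows 4-7 [u,v=01]: 0100  = hex 4
  rows 8-11 [u,v=10]: 0000  = hex 0
  rows 12-15 [u,v=11]: 0000  = hex 0
Counterexample vector (row 0 .. row 15) = 0100010000000000
Output column grouped in 4s = 0100 0100 0000 0000 = 0x4400
Convert to decimal digit by digit (value = value*16 + digit):
  4 -> 4
  4*16 + 4 = 68
  68*16 + 0 = 1088
  1088*16 + 0 = 17408
Decimal = 17408

17408


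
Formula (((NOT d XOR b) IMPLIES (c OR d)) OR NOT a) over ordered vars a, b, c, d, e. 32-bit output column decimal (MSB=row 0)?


Formula: (((NOT d XOR b) IMPLIES (c OR d)) OR NOT a) over a, b, c, d, e (32 rows)
Evaluate each row (bits = a,b,c,d,e, MSB first):
  row 0 [00000]: (((NOT 0 XOR 0) IMPLIES (0 OR 0)) OR NOT 0) -> 1
  row 1 [00001]: (((NOT 0 XOR 0) IMPLIES (0 OR 0)) OR NOT 0) -> 1
  row 2 [00010]: (((NOT 1 XOR 0) IMPLIES (0 OR 1)) OR NOT 0) -> 1
  row 3 [00011]: (((NOT 1 XOR 0) IMPLIES (0 OR 1)) OR NOT 0) -> 1
  row 4 [00100]: (((NOT 0 XOR 0) IMPLIES (1 OR 0)) OR NOT 0) -> 1
  row 5 [00101]: (((NOT 0 XOR 0) IMPLIES (1 OR 0)) OR NOT 0) -> 1
  row 6 [00110]: (((NOT 1 XOR 0) IMPLIES (1 OR 1)) OR NOT 0) -> 1
  row 7 [00111]: (((NOT 1 XOR 0) IMPLIES (1 OR 1)) OR NOT 0) -> 1
  row 8 [01000]: (((NOT 0 XOR 1) IMPLIES (0 OR 0)) OR NOT 0) -> 1
  row 9 [01001]: (((NOT 0 XOR 1) IMPLIES (0 OR 0)) OR NOT 0) -> 1
  row 10 [01010]: (((NOT 1 XOR 1) IMPLIES (0 OR 1)) OR NOT 0) -> 1
  row 11 [01011]: (((NOT 1 XOR 1) IMPLIES (0 OR 1)) OR NOT 0) -> 1
  row 12 [01100]: (((NOT 0 XOR 1) IMPLIES (1 OR 0)) OR NOT 0) -> 1
  row 13 [01101]: (((NOT 0 XOR 1) IMPLIES (1 OR 0)) OR NOT 0) -> 1
  row 14 [01110]: (((NOT 1 XOR 1) IMPLIES (1 OR 1)) OR NOT 0) -> 1
  row 15 [01111]: (((NOT 1 XOR 1) IMPLIES (1 OR 1)) OR NOT 0) -> 1
  row 16 [10000]: (((NOT 0 XOR 0) IMPLIES (0 OR 0)) OR NOT 1) -> 0
  row 17 [10001]: (((NOT 0 XOR 0) IMPLIES (0 OR 0)) OR NOT 1) -> 0
  row 18 [10010]: (((NOT 1 XOR 0) IMPLIES (0 OR 1)) OR NOT 1) -> 1
  row 19 [10011]: (((NOT 1 XOR 0) IMPLIES (0 OR 1)) OR NOT 1) -> 1
  row 20 [10100]: (((NOT 0 XOR 0) IMPLIES (1 OR 0)) OR NOT 1) -> 1
  row 21 [10101]: (((NOT 0 XOR 0) IMPLIES (1 OR 0)) OR NOT 1) -> 1
  row 22 [10110]: (((NOT 1 XOR 0) IMPLIES (1 OR 1)) OR NOT 1) -> 1
  row 23 [10111]: (((NOT 1 XOR 0) IMPLIES (1 OR 1)) OR NOT 1) -> 1
  row 24 [11000]: (((NOT 0 XOR 1) IMPLIES (0 OR 0)) OR NOT 1) -> 1
  row 25 [11001]: (((NOT 0 XOR 1) IMPLIES (0 OR 0)) OR NOT 1) -> 1
  row 26 [11010]: (((NOT 1 XOR 1) IMPLIES (0 OR 1)) OR NOT 1) -> 1
  row 27 [11011]: (((NOT 1 XOR 1) IMPLIES (0 OR 1)) OR NOT 1) -> 1
  row 28 [11100]: (((NOT 0 XOR 1) IMPLIES (1 OR 0)) OR NOT 1) -> 1
  row 29 [11101]: (((NOT 0 XOR 1) IMPLIES (1 OR 0)) OR NOT 1) -> 1
  row 30 [11110]: (((NOT 1 XOR 1) IMPLIES (1 OR 1)) OR NOT 1) -> 1
  row 31 [11111]: (((NOT 1 XOR 1) IMPLIES (1 OR 1)) OR NOT 1) -> 1
Full result column, 4 rows per line (a,b,c fixed per line; d,e runs 00..11 left to right):
  rows 0-3 [a,b,c=000]: 1111  = hex F
  rows 4-7 [a,b,c=001]: 1111  = hex F
  rows 8-11 [a,b,c=010]: 1111  = hex F
  rows 12-15 [a,b,c=011]: 1111  = hex F
  rows 16-19 [a,b,c=100]: 0011  = hex 3
  rows 20-23 [a,b,c=101]: 1111  = hex F
  rows 24-27 [a,b,c=110]: 1111  = hex F
  rows 28-31 [a,b,c=111]: 1111  = hex F
Output column (row 0 .. row 31) = 11111111111111110011111111111111
Output column grouped in 4s = 1111 1111 1111 1111 0011 1111 1111 1111 = 0xFFFF3FFF
Convert to decimal digit by digit (value = value*16 + digit):
  F -> 15
  15*16 + 15 (F) = 255
  255*16 + 15 (F) = 4095
  4095*16 + 15 (F) = 65535
  65535*16 + 3 = 1048563
  1048563*16 + 15 (F) = 16777023
  16777023*16 + 15 (F) = 268432383
  268432383*16 + 15 (F) = 4294918143
Decimal = 4294918143

4294918143
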